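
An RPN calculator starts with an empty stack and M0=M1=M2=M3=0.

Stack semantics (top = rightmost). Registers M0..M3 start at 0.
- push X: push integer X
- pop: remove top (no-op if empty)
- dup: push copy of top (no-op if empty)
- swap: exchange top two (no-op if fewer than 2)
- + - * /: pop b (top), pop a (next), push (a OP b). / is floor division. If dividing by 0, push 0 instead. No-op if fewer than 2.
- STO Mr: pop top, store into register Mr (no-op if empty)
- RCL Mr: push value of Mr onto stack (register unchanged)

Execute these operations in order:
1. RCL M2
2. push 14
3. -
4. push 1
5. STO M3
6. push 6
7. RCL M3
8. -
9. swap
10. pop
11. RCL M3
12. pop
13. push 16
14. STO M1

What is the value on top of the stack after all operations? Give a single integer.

After op 1 (RCL M2): stack=[0] mem=[0,0,0,0]
After op 2 (push 14): stack=[0,14] mem=[0,0,0,0]
After op 3 (-): stack=[-14] mem=[0,0,0,0]
After op 4 (push 1): stack=[-14,1] mem=[0,0,0,0]
After op 5 (STO M3): stack=[-14] mem=[0,0,0,1]
After op 6 (push 6): stack=[-14,6] mem=[0,0,0,1]
After op 7 (RCL M3): stack=[-14,6,1] mem=[0,0,0,1]
After op 8 (-): stack=[-14,5] mem=[0,0,0,1]
After op 9 (swap): stack=[5,-14] mem=[0,0,0,1]
After op 10 (pop): stack=[5] mem=[0,0,0,1]
After op 11 (RCL M3): stack=[5,1] mem=[0,0,0,1]
After op 12 (pop): stack=[5] mem=[0,0,0,1]
After op 13 (push 16): stack=[5,16] mem=[0,0,0,1]
After op 14 (STO M1): stack=[5] mem=[0,16,0,1]

Answer: 5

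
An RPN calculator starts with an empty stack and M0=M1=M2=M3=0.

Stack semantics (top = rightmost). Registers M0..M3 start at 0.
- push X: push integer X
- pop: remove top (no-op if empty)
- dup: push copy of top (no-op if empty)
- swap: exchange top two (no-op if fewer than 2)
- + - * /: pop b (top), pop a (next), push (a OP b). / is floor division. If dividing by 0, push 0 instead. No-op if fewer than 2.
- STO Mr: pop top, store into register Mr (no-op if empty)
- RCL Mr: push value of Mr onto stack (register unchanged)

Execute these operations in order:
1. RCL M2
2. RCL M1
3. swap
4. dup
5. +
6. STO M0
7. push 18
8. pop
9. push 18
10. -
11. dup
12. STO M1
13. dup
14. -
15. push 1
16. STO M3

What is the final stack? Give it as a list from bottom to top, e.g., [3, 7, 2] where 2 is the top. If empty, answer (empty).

Answer: [0]

Derivation:
After op 1 (RCL M2): stack=[0] mem=[0,0,0,0]
After op 2 (RCL M1): stack=[0,0] mem=[0,0,0,0]
After op 3 (swap): stack=[0,0] mem=[0,0,0,0]
After op 4 (dup): stack=[0,0,0] mem=[0,0,0,0]
After op 5 (+): stack=[0,0] mem=[0,0,0,0]
After op 6 (STO M0): stack=[0] mem=[0,0,0,0]
After op 7 (push 18): stack=[0,18] mem=[0,0,0,0]
After op 8 (pop): stack=[0] mem=[0,0,0,0]
After op 9 (push 18): stack=[0,18] mem=[0,0,0,0]
After op 10 (-): stack=[-18] mem=[0,0,0,0]
After op 11 (dup): stack=[-18,-18] mem=[0,0,0,0]
After op 12 (STO M1): stack=[-18] mem=[0,-18,0,0]
After op 13 (dup): stack=[-18,-18] mem=[0,-18,0,0]
After op 14 (-): stack=[0] mem=[0,-18,0,0]
After op 15 (push 1): stack=[0,1] mem=[0,-18,0,0]
After op 16 (STO M3): stack=[0] mem=[0,-18,0,1]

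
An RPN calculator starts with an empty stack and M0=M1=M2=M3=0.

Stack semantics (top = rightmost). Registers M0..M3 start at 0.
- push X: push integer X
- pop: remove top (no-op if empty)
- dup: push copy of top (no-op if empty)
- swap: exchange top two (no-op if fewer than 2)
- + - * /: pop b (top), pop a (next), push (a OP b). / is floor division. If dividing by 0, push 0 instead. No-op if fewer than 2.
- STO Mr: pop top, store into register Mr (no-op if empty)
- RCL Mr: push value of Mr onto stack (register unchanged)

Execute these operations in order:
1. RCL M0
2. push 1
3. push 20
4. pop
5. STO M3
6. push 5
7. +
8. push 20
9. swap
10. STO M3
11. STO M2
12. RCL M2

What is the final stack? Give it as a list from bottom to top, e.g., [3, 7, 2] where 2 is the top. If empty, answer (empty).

After op 1 (RCL M0): stack=[0] mem=[0,0,0,0]
After op 2 (push 1): stack=[0,1] mem=[0,0,0,0]
After op 3 (push 20): stack=[0,1,20] mem=[0,0,0,0]
After op 4 (pop): stack=[0,1] mem=[0,0,0,0]
After op 5 (STO M3): stack=[0] mem=[0,0,0,1]
After op 6 (push 5): stack=[0,5] mem=[0,0,0,1]
After op 7 (+): stack=[5] mem=[0,0,0,1]
After op 8 (push 20): stack=[5,20] mem=[0,0,0,1]
After op 9 (swap): stack=[20,5] mem=[0,0,0,1]
After op 10 (STO M3): stack=[20] mem=[0,0,0,5]
After op 11 (STO M2): stack=[empty] mem=[0,0,20,5]
After op 12 (RCL M2): stack=[20] mem=[0,0,20,5]

Answer: [20]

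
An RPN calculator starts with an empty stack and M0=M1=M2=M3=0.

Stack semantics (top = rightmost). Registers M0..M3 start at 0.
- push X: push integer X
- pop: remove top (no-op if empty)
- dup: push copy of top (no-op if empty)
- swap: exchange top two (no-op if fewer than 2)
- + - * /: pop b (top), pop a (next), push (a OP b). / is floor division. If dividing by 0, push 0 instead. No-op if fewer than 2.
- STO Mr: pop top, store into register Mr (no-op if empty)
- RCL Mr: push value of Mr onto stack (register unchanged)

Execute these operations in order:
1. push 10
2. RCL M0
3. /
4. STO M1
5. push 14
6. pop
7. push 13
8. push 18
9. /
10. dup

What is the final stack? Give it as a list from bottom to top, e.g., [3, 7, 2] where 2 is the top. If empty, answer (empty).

Answer: [0, 0]

Derivation:
After op 1 (push 10): stack=[10] mem=[0,0,0,0]
After op 2 (RCL M0): stack=[10,0] mem=[0,0,0,0]
After op 3 (/): stack=[0] mem=[0,0,0,0]
After op 4 (STO M1): stack=[empty] mem=[0,0,0,0]
After op 5 (push 14): stack=[14] mem=[0,0,0,0]
After op 6 (pop): stack=[empty] mem=[0,0,0,0]
After op 7 (push 13): stack=[13] mem=[0,0,0,0]
After op 8 (push 18): stack=[13,18] mem=[0,0,0,0]
After op 9 (/): stack=[0] mem=[0,0,0,0]
After op 10 (dup): stack=[0,0] mem=[0,0,0,0]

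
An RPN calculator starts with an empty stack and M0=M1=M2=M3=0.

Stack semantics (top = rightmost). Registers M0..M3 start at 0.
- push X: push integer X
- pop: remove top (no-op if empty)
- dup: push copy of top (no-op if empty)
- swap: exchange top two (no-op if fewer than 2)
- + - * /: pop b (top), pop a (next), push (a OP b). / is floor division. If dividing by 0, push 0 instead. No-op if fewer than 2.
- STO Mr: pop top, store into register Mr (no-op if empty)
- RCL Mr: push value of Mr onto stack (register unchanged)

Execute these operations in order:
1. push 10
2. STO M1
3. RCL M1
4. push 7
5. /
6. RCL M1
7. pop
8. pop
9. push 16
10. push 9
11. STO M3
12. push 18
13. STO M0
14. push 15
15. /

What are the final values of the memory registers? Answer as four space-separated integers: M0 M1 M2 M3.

After op 1 (push 10): stack=[10] mem=[0,0,0,0]
After op 2 (STO M1): stack=[empty] mem=[0,10,0,0]
After op 3 (RCL M1): stack=[10] mem=[0,10,0,0]
After op 4 (push 7): stack=[10,7] mem=[0,10,0,0]
After op 5 (/): stack=[1] mem=[0,10,0,0]
After op 6 (RCL M1): stack=[1,10] mem=[0,10,0,0]
After op 7 (pop): stack=[1] mem=[0,10,0,0]
After op 8 (pop): stack=[empty] mem=[0,10,0,0]
After op 9 (push 16): stack=[16] mem=[0,10,0,0]
After op 10 (push 9): stack=[16,9] mem=[0,10,0,0]
After op 11 (STO M3): stack=[16] mem=[0,10,0,9]
After op 12 (push 18): stack=[16,18] mem=[0,10,0,9]
After op 13 (STO M0): stack=[16] mem=[18,10,0,9]
After op 14 (push 15): stack=[16,15] mem=[18,10,0,9]
After op 15 (/): stack=[1] mem=[18,10,0,9]

Answer: 18 10 0 9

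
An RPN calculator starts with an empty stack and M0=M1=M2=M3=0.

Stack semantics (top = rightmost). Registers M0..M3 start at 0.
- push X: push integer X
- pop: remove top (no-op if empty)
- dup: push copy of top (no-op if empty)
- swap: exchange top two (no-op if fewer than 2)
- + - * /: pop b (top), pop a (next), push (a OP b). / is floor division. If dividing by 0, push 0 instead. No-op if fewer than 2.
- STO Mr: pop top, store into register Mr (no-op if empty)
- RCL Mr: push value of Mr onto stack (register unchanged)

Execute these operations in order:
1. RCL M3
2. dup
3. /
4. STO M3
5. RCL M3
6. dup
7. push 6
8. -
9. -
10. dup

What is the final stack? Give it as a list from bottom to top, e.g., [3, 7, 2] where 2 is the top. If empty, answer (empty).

After op 1 (RCL M3): stack=[0] mem=[0,0,0,0]
After op 2 (dup): stack=[0,0] mem=[0,0,0,0]
After op 3 (/): stack=[0] mem=[0,0,0,0]
After op 4 (STO M3): stack=[empty] mem=[0,0,0,0]
After op 5 (RCL M3): stack=[0] mem=[0,0,0,0]
After op 6 (dup): stack=[0,0] mem=[0,0,0,0]
After op 7 (push 6): stack=[0,0,6] mem=[0,0,0,0]
After op 8 (-): stack=[0,-6] mem=[0,0,0,0]
After op 9 (-): stack=[6] mem=[0,0,0,0]
After op 10 (dup): stack=[6,6] mem=[0,0,0,0]

Answer: [6, 6]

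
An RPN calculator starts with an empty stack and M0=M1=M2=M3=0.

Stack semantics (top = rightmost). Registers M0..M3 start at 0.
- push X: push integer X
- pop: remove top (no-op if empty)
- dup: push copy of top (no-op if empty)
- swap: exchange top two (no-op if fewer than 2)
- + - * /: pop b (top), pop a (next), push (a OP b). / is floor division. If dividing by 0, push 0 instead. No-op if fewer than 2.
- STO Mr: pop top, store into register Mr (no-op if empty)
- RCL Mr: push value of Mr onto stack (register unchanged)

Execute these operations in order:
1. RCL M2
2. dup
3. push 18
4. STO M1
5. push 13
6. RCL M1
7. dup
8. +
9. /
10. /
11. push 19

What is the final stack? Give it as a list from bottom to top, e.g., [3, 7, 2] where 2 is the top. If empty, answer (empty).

After op 1 (RCL M2): stack=[0] mem=[0,0,0,0]
After op 2 (dup): stack=[0,0] mem=[0,0,0,0]
After op 3 (push 18): stack=[0,0,18] mem=[0,0,0,0]
After op 4 (STO M1): stack=[0,0] mem=[0,18,0,0]
After op 5 (push 13): stack=[0,0,13] mem=[0,18,0,0]
After op 6 (RCL M1): stack=[0,0,13,18] mem=[0,18,0,0]
After op 7 (dup): stack=[0,0,13,18,18] mem=[0,18,0,0]
After op 8 (+): stack=[0,0,13,36] mem=[0,18,0,0]
After op 9 (/): stack=[0,0,0] mem=[0,18,0,0]
After op 10 (/): stack=[0,0] mem=[0,18,0,0]
After op 11 (push 19): stack=[0,0,19] mem=[0,18,0,0]

Answer: [0, 0, 19]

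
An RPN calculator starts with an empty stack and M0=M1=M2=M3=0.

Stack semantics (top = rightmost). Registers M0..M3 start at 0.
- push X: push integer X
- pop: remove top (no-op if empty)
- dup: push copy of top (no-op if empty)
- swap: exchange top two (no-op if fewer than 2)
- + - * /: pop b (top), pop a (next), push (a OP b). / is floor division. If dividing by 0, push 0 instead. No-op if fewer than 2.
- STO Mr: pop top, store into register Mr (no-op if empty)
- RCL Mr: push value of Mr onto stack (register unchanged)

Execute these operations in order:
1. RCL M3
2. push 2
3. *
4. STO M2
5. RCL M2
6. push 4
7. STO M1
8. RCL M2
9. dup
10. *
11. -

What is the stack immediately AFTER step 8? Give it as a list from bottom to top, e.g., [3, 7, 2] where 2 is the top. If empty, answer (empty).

After op 1 (RCL M3): stack=[0] mem=[0,0,0,0]
After op 2 (push 2): stack=[0,2] mem=[0,0,0,0]
After op 3 (*): stack=[0] mem=[0,0,0,0]
After op 4 (STO M2): stack=[empty] mem=[0,0,0,0]
After op 5 (RCL M2): stack=[0] mem=[0,0,0,0]
After op 6 (push 4): stack=[0,4] mem=[0,0,0,0]
After op 7 (STO M1): stack=[0] mem=[0,4,0,0]
After op 8 (RCL M2): stack=[0,0] mem=[0,4,0,0]

[0, 0]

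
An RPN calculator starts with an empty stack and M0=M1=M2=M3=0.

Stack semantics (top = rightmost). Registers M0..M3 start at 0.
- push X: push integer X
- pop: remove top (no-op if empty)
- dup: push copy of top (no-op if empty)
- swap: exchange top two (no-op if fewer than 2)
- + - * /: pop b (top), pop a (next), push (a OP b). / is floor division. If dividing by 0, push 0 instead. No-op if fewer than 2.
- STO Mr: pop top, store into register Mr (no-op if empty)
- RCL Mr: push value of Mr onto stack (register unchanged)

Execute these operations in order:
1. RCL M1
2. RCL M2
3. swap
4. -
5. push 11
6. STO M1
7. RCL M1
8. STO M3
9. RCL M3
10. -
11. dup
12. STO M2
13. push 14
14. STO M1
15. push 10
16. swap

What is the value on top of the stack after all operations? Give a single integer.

After op 1 (RCL M1): stack=[0] mem=[0,0,0,0]
After op 2 (RCL M2): stack=[0,0] mem=[0,0,0,0]
After op 3 (swap): stack=[0,0] mem=[0,0,0,0]
After op 4 (-): stack=[0] mem=[0,0,0,0]
After op 5 (push 11): stack=[0,11] mem=[0,0,0,0]
After op 6 (STO M1): stack=[0] mem=[0,11,0,0]
After op 7 (RCL M1): stack=[0,11] mem=[0,11,0,0]
After op 8 (STO M3): stack=[0] mem=[0,11,0,11]
After op 9 (RCL M3): stack=[0,11] mem=[0,11,0,11]
After op 10 (-): stack=[-11] mem=[0,11,0,11]
After op 11 (dup): stack=[-11,-11] mem=[0,11,0,11]
After op 12 (STO M2): stack=[-11] mem=[0,11,-11,11]
After op 13 (push 14): stack=[-11,14] mem=[0,11,-11,11]
After op 14 (STO M1): stack=[-11] mem=[0,14,-11,11]
After op 15 (push 10): stack=[-11,10] mem=[0,14,-11,11]
After op 16 (swap): stack=[10,-11] mem=[0,14,-11,11]

Answer: -11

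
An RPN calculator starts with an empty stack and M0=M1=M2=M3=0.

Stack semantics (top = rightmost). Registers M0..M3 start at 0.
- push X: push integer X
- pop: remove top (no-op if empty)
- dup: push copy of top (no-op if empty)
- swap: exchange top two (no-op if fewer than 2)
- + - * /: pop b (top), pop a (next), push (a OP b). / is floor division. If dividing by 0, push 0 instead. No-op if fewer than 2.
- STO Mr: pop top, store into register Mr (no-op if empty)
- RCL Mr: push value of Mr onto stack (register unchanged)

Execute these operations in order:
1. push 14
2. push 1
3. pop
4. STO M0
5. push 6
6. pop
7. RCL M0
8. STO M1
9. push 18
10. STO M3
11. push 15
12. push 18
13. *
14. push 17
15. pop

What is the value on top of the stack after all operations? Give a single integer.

Answer: 270

Derivation:
After op 1 (push 14): stack=[14] mem=[0,0,0,0]
After op 2 (push 1): stack=[14,1] mem=[0,0,0,0]
After op 3 (pop): stack=[14] mem=[0,0,0,0]
After op 4 (STO M0): stack=[empty] mem=[14,0,0,0]
After op 5 (push 6): stack=[6] mem=[14,0,0,0]
After op 6 (pop): stack=[empty] mem=[14,0,0,0]
After op 7 (RCL M0): stack=[14] mem=[14,0,0,0]
After op 8 (STO M1): stack=[empty] mem=[14,14,0,0]
After op 9 (push 18): stack=[18] mem=[14,14,0,0]
After op 10 (STO M3): stack=[empty] mem=[14,14,0,18]
After op 11 (push 15): stack=[15] mem=[14,14,0,18]
After op 12 (push 18): stack=[15,18] mem=[14,14,0,18]
After op 13 (*): stack=[270] mem=[14,14,0,18]
After op 14 (push 17): stack=[270,17] mem=[14,14,0,18]
After op 15 (pop): stack=[270] mem=[14,14,0,18]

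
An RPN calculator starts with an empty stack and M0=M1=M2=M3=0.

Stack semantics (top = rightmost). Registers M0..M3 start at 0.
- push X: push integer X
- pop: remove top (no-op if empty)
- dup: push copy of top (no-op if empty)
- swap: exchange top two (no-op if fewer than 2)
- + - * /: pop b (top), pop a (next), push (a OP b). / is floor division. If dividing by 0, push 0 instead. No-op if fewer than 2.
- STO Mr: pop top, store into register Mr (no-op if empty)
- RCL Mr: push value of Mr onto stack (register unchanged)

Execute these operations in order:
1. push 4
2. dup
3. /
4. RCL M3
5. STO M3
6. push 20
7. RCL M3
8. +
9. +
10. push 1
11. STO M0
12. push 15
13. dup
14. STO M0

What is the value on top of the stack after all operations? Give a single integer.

After op 1 (push 4): stack=[4] mem=[0,0,0,0]
After op 2 (dup): stack=[4,4] mem=[0,0,0,0]
After op 3 (/): stack=[1] mem=[0,0,0,0]
After op 4 (RCL M3): stack=[1,0] mem=[0,0,0,0]
After op 5 (STO M3): stack=[1] mem=[0,0,0,0]
After op 6 (push 20): stack=[1,20] mem=[0,0,0,0]
After op 7 (RCL M3): stack=[1,20,0] mem=[0,0,0,0]
After op 8 (+): stack=[1,20] mem=[0,0,0,0]
After op 9 (+): stack=[21] mem=[0,0,0,0]
After op 10 (push 1): stack=[21,1] mem=[0,0,0,0]
After op 11 (STO M0): stack=[21] mem=[1,0,0,0]
After op 12 (push 15): stack=[21,15] mem=[1,0,0,0]
After op 13 (dup): stack=[21,15,15] mem=[1,0,0,0]
After op 14 (STO M0): stack=[21,15] mem=[15,0,0,0]

Answer: 15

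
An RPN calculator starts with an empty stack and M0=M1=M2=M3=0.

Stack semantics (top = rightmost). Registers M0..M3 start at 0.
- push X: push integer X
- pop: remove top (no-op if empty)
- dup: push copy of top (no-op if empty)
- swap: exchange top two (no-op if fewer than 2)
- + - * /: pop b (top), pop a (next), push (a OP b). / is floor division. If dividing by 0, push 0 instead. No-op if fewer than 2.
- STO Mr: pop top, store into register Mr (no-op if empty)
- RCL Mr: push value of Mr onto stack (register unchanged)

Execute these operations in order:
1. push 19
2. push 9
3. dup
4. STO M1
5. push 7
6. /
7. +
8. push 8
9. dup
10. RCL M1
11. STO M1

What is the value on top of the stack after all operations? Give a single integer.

Answer: 8

Derivation:
After op 1 (push 19): stack=[19] mem=[0,0,0,0]
After op 2 (push 9): stack=[19,9] mem=[0,0,0,0]
After op 3 (dup): stack=[19,9,9] mem=[0,0,0,0]
After op 4 (STO M1): stack=[19,9] mem=[0,9,0,0]
After op 5 (push 7): stack=[19,9,7] mem=[0,9,0,0]
After op 6 (/): stack=[19,1] mem=[0,9,0,0]
After op 7 (+): stack=[20] mem=[0,9,0,0]
After op 8 (push 8): stack=[20,8] mem=[0,9,0,0]
After op 9 (dup): stack=[20,8,8] mem=[0,9,0,0]
After op 10 (RCL M1): stack=[20,8,8,9] mem=[0,9,0,0]
After op 11 (STO M1): stack=[20,8,8] mem=[0,9,0,0]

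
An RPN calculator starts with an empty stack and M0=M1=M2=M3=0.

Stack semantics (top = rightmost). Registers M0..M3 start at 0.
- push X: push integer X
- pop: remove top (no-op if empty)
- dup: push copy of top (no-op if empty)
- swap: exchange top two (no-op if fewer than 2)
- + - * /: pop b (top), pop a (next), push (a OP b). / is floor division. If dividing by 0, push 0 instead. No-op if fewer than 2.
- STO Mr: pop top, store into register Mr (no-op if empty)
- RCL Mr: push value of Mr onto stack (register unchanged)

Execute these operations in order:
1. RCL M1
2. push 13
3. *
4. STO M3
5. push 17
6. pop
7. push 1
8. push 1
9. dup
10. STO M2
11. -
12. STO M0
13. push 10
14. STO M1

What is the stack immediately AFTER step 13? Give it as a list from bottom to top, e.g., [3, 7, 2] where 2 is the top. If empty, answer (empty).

After op 1 (RCL M1): stack=[0] mem=[0,0,0,0]
After op 2 (push 13): stack=[0,13] mem=[0,0,0,0]
After op 3 (*): stack=[0] mem=[0,0,0,0]
After op 4 (STO M3): stack=[empty] mem=[0,0,0,0]
After op 5 (push 17): stack=[17] mem=[0,0,0,0]
After op 6 (pop): stack=[empty] mem=[0,0,0,0]
After op 7 (push 1): stack=[1] mem=[0,0,0,0]
After op 8 (push 1): stack=[1,1] mem=[0,0,0,0]
After op 9 (dup): stack=[1,1,1] mem=[0,0,0,0]
After op 10 (STO M2): stack=[1,1] mem=[0,0,1,0]
After op 11 (-): stack=[0] mem=[0,0,1,0]
After op 12 (STO M0): stack=[empty] mem=[0,0,1,0]
After op 13 (push 10): stack=[10] mem=[0,0,1,0]

[10]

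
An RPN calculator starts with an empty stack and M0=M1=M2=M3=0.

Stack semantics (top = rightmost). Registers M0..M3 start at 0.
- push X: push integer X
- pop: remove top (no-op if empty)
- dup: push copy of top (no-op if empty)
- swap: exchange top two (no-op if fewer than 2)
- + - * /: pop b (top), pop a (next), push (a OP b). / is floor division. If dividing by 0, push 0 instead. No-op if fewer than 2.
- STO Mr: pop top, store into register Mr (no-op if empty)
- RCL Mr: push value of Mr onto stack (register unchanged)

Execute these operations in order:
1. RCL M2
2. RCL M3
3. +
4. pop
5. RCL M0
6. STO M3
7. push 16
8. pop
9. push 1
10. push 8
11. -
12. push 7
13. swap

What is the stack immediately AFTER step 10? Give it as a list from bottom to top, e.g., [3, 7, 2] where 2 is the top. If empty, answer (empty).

After op 1 (RCL M2): stack=[0] mem=[0,0,0,0]
After op 2 (RCL M3): stack=[0,0] mem=[0,0,0,0]
After op 3 (+): stack=[0] mem=[0,0,0,0]
After op 4 (pop): stack=[empty] mem=[0,0,0,0]
After op 5 (RCL M0): stack=[0] mem=[0,0,0,0]
After op 6 (STO M3): stack=[empty] mem=[0,0,0,0]
After op 7 (push 16): stack=[16] mem=[0,0,0,0]
After op 8 (pop): stack=[empty] mem=[0,0,0,0]
After op 9 (push 1): stack=[1] mem=[0,0,0,0]
After op 10 (push 8): stack=[1,8] mem=[0,0,0,0]

[1, 8]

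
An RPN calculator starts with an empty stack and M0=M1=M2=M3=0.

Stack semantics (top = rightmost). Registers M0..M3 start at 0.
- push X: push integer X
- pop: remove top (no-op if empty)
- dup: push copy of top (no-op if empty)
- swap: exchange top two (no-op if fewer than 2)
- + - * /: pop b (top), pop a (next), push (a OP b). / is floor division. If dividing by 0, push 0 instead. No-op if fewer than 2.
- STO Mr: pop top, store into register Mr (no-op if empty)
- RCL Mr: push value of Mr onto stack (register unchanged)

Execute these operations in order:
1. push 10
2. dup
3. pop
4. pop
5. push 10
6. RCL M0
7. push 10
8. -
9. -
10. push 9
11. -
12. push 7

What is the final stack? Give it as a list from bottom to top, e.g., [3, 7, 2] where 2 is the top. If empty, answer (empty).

After op 1 (push 10): stack=[10] mem=[0,0,0,0]
After op 2 (dup): stack=[10,10] mem=[0,0,0,0]
After op 3 (pop): stack=[10] mem=[0,0,0,0]
After op 4 (pop): stack=[empty] mem=[0,0,0,0]
After op 5 (push 10): stack=[10] mem=[0,0,0,0]
After op 6 (RCL M0): stack=[10,0] mem=[0,0,0,0]
After op 7 (push 10): stack=[10,0,10] mem=[0,0,0,0]
After op 8 (-): stack=[10,-10] mem=[0,0,0,0]
After op 9 (-): stack=[20] mem=[0,0,0,0]
After op 10 (push 9): stack=[20,9] mem=[0,0,0,0]
After op 11 (-): stack=[11] mem=[0,0,0,0]
After op 12 (push 7): stack=[11,7] mem=[0,0,0,0]

Answer: [11, 7]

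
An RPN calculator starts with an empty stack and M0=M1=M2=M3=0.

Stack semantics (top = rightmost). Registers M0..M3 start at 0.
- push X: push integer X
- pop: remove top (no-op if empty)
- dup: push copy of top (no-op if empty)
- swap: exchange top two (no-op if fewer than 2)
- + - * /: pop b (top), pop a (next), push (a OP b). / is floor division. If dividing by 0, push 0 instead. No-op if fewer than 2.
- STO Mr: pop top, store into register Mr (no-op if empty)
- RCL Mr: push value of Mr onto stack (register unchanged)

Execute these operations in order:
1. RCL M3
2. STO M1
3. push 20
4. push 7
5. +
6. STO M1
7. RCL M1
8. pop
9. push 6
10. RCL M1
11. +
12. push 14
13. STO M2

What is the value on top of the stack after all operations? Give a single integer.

After op 1 (RCL M3): stack=[0] mem=[0,0,0,0]
After op 2 (STO M1): stack=[empty] mem=[0,0,0,0]
After op 3 (push 20): stack=[20] mem=[0,0,0,0]
After op 4 (push 7): stack=[20,7] mem=[0,0,0,0]
After op 5 (+): stack=[27] mem=[0,0,0,0]
After op 6 (STO M1): stack=[empty] mem=[0,27,0,0]
After op 7 (RCL M1): stack=[27] mem=[0,27,0,0]
After op 8 (pop): stack=[empty] mem=[0,27,0,0]
After op 9 (push 6): stack=[6] mem=[0,27,0,0]
After op 10 (RCL M1): stack=[6,27] mem=[0,27,0,0]
After op 11 (+): stack=[33] mem=[0,27,0,0]
After op 12 (push 14): stack=[33,14] mem=[0,27,0,0]
After op 13 (STO M2): stack=[33] mem=[0,27,14,0]

Answer: 33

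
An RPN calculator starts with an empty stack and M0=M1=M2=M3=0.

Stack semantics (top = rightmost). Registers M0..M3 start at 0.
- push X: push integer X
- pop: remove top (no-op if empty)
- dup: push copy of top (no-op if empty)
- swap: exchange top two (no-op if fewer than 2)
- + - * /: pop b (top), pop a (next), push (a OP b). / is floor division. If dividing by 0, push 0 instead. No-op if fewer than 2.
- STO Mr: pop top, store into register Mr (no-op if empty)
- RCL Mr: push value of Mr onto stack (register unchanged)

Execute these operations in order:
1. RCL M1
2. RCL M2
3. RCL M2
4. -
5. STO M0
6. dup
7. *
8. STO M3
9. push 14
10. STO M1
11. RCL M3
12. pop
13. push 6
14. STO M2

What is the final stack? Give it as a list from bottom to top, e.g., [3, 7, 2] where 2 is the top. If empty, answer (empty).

After op 1 (RCL M1): stack=[0] mem=[0,0,0,0]
After op 2 (RCL M2): stack=[0,0] mem=[0,0,0,0]
After op 3 (RCL M2): stack=[0,0,0] mem=[0,0,0,0]
After op 4 (-): stack=[0,0] mem=[0,0,0,0]
After op 5 (STO M0): stack=[0] mem=[0,0,0,0]
After op 6 (dup): stack=[0,0] mem=[0,0,0,0]
After op 7 (*): stack=[0] mem=[0,0,0,0]
After op 8 (STO M3): stack=[empty] mem=[0,0,0,0]
After op 9 (push 14): stack=[14] mem=[0,0,0,0]
After op 10 (STO M1): stack=[empty] mem=[0,14,0,0]
After op 11 (RCL M3): stack=[0] mem=[0,14,0,0]
After op 12 (pop): stack=[empty] mem=[0,14,0,0]
After op 13 (push 6): stack=[6] mem=[0,14,0,0]
After op 14 (STO M2): stack=[empty] mem=[0,14,6,0]

Answer: (empty)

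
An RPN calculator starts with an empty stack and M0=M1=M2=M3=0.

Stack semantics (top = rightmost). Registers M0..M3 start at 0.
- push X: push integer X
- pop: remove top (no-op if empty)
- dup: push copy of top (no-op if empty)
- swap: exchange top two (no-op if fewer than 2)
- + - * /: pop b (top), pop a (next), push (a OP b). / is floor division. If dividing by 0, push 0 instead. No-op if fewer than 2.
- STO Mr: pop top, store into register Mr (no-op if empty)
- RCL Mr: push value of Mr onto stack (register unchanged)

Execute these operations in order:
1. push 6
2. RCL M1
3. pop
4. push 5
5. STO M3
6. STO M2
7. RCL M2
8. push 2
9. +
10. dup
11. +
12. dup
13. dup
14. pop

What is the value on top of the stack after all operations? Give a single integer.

After op 1 (push 6): stack=[6] mem=[0,0,0,0]
After op 2 (RCL M1): stack=[6,0] mem=[0,0,0,0]
After op 3 (pop): stack=[6] mem=[0,0,0,0]
After op 4 (push 5): stack=[6,5] mem=[0,0,0,0]
After op 5 (STO M3): stack=[6] mem=[0,0,0,5]
After op 6 (STO M2): stack=[empty] mem=[0,0,6,5]
After op 7 (RCL M2): stack=[6] mem=[0,0,6,5]
After op 8 (push 2): stack=[6,2] mem=[0,0,6,5]
After op 9 (+): stack=[8] mem=[0,0,6,5]
After op 10 (dup): stack=[8,8] mem=[0,0,6,5]
After op 11 (+): stack=[16] mem=[0,0,6,5]
After op 12 (dup): stack=[16,16] mem=[0,0,6,5]
After op 13 (dup): stack=[16,16,16] mem=[0,0,6,5]
After op 14 (pop): stack=[16,16] mem=[0,0,6,5]

Answer: 16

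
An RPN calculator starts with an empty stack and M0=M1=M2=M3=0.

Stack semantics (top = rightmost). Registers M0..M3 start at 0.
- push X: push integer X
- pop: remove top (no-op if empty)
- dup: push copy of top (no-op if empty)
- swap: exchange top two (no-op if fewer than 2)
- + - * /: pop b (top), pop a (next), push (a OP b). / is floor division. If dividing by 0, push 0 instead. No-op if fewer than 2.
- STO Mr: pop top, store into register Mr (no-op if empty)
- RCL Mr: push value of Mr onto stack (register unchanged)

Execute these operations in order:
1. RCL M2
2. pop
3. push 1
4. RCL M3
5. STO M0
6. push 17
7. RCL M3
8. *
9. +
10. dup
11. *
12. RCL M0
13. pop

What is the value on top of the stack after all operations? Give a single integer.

Answer: 1

Derivation:
After op 1 (RCL M2): stack=[0] mem=[0,0,0,0]
After op 2 (pop): stack=[empty] mem=[0,0,0,0]
After op 3 (push 1): stack=[1] mem=[0,0,0,0]
After op 4 (RCL M3): stack=[1,0] mem=[0,0,0,0]
After op 5 (STO M0): stack=[1] mem=[0,0,0,0]
After op 6 (push 17): stack=[1,17] mem=[0,0,0,0]
After op 7 (RCL M3): stack=[1,17,0] mem=[0,0,0,0]
After op 8 (*): stack=[1,0] mem=[0,0,0,0]
After op 9 (+): stack=[1] mem=[0,0,0,0]
After op 10 (dup): stack=[1,1] mem=[0,0,0,0]
After op 11 (*): stack=[1] mem=[0,0,0,0]
After op 12 (RCL M0): stack=[1,0] mem=[0,0,0,0]
After op 13 (pop): stack=[1] mem=[0,0,0,0]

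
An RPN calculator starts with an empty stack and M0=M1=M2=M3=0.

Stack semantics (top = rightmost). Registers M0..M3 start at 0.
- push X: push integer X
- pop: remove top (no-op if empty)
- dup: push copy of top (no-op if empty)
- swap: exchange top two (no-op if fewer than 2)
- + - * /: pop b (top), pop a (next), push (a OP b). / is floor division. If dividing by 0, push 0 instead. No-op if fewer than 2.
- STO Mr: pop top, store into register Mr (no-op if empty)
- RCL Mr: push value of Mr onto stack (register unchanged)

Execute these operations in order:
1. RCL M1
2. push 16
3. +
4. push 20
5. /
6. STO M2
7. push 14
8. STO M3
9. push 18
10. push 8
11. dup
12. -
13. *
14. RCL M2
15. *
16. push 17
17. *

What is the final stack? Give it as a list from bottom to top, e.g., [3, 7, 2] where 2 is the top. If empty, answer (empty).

Answer: [0]

Derivation:
After op 1 (RCL M1): stack=[0] mem=[0,0,0,0]
After op 2 (push 16): stack=[0,16] mem=[0,0,0,0]
After op 3 (+): stack=[16] mem=[0,0,0,0]
After op 4 (push 20): stack=[16,20] mem=[0,0,0,0]
After op 5 (/): stack=[0] mem=[0,0,0,0]
After op 6 (STO M2): stack=[empty] mem=[0,0,0,0]
After op 7 (push 14): stack=[14] mem=[0,0,0,0]
After op 8 (STO M3): stack=[empty] mem=[0,0,0,14]
After op 9 (push 18): stack=[18] mem=[0,0,0,14]
After op 10 (push 8): stack=[18,8] mem=[0,0,0,14]
After op 11 (dup): stack=[18,8,8] mem=[0,0,0,14]
After op 12 (-): stack=[18,0] mem=[0,0,0,14]
After op 13 (*): stack=[0] mem=[0,0,0,14]
After op 14 (RCL M2): stack=[0,0] mem=[0,0,0,14]
After op 15 (*): stack=[0] mem=[0,0,0,14]
After op 16 (push 17): stack=[0,17] mem=[0,0,0,14]
After op 17 (*): stack=[0] mem=[0,0,0,14]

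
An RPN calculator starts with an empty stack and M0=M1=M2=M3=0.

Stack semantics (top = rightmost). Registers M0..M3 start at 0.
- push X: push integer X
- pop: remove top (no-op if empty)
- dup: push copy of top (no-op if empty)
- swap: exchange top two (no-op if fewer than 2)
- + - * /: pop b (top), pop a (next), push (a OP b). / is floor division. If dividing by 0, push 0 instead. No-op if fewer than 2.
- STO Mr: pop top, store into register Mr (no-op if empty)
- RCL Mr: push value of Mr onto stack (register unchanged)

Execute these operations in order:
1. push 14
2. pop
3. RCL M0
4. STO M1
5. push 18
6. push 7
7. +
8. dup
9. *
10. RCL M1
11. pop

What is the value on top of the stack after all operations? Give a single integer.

After op 1 (push 14): stack=[14] mem=[0,0,0,0]
After op 2 (pop): stack=[empty] mem=[0,0,0,0]
After op 3 (RCL M0): stack=[0] mem=[0,0,0,0]
After op 4 (STO M1): stack=[empty] mem=[0,0,0,0]
After op 5 (push 18): stack=[18] mem=[0,0,0,0]
After op 6 (push 7): stack=[18,7] mem=[0,0,0,0]
After op 7 (+): stack=[25] mem=[0,0,0,0]
After op 8 (dup): stack=[25,25] mem=[0,0,0,0]
After op 9 (*): stack=[625] mem=[0,0,0,0]
After op 10 (RCL M1): stack=[625,0] mem=[0,0,0,0]
After op 11 (pop): stack=[625] mem=[0,0,0,0]

Answer: 625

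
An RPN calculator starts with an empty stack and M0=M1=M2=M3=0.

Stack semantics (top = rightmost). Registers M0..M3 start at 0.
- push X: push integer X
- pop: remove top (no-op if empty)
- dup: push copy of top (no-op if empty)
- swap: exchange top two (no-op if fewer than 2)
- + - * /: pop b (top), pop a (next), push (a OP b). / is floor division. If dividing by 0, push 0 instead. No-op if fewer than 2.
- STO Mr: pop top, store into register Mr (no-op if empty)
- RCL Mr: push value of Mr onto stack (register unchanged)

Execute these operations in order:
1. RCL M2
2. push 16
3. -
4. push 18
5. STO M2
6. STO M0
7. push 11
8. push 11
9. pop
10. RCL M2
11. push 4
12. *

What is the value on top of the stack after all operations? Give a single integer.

After op 1 (RCL M2): stack=[0] mem=[0,0,0,0]
After op 2 (push 16): stack=[0,16] mem=[0,0,0,0]
After op 3 (-): stack=[-16] mem=[0,0,0,0]
After op 4 (push 18): stack=[-16,18] mem=[0,0,0,0]
After op 5 (STO M2): stack=[-16] mem=[0,0,18,0]
After op 6 (STO M0): stack=[empty] mem=[-16,0,18,0]
After op 7 (push 11): stack=[11] mem=[-16,0,18,0]
After op 8 (push 11): stack=[11,11] mem=[-16,0,18,0]
After op 9 (pop): stack=[11] mem=[-16,0,18,0]
After op 10 (RCL M2): stack=[11,18] mem=[-16,0,18,0]
After op 11 (push 4): stack=[11,18,4] mem=[-16,0,18,0]
After op 12 (*): stack=[11,72] mem=[-16,0,18,0]

Answer: 72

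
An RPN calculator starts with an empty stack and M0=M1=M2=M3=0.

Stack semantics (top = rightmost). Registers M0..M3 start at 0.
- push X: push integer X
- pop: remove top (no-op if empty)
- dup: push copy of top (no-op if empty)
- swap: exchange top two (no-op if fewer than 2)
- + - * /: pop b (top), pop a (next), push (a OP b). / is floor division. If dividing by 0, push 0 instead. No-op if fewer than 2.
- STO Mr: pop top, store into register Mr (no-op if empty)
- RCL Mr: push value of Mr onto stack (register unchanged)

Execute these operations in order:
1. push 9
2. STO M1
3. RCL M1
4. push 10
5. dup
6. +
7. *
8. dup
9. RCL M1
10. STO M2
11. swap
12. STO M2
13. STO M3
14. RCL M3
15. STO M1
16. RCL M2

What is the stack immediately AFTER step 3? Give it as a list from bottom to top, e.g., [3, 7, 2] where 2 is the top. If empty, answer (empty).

After op 1 (push 9): stack=[9] mem=[0,0,0,0]
After op 2 (STO M1): stack=[empty] mem=[0,9,0,0]
After op 3 (RCL M1): stack=[9] mem=[0,9,0,0]

[9]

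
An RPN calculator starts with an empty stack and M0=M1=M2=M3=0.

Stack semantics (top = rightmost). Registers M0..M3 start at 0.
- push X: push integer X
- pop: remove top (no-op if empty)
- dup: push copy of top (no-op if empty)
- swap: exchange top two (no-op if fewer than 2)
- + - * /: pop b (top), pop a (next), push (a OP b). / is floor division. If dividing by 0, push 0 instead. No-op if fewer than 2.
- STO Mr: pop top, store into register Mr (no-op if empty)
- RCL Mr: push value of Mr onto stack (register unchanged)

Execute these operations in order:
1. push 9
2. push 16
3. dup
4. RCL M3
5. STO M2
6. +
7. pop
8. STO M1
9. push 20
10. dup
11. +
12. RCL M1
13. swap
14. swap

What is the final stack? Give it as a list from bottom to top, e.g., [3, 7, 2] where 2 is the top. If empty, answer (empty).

After op 1 (push 9): stack=[9] mem=[0,0,0,0]
After op 2 (push 16): stack=[9,16] mem=[0,0,0,0]
After op 3 (dup): stack=[9,16,16] mem=[0,0,0,0]
After op 4 (RCL M3): stack=[9,16,16,0] mem=[0,0,0,0]
After op 5 (STO M2): stack=[9,16,16] mem=[0,0,0,0]
After op 6 (+): stack=[9,32] mem=[0,0,0,0]
After op 7 (pop): stack=[9] mem=[0,0,0,0]
After op 8 (STO M1): stack=[empty] mem=[0,9,0,0]
After op 9 (push 20): stack=[20] mem=[0,9,0,0]
After op 10 (dup): stack=[20,20] mem=[0,9,0,0]
After op 11 (+): stack=[40] mem=[0,9,0,0]
After op 12 (RCL M1): stack=[40,9] mem=[0,9,0,0]
After op 13 (swap): stack=[9,40] mem=[0,9,0,0]
After op 14 (swap): stack=[40,9] mem=[0,9,0,0]

Answer: [40, 9]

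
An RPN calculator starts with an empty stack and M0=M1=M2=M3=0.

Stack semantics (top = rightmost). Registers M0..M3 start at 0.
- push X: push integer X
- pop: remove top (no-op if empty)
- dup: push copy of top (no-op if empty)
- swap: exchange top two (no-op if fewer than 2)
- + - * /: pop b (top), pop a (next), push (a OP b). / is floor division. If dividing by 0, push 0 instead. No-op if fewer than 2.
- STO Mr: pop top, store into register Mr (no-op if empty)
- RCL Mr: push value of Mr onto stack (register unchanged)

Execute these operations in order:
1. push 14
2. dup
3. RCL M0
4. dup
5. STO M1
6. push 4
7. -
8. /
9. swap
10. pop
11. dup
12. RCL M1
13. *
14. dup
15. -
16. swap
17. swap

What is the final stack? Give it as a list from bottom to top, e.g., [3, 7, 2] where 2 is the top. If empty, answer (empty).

After op 1 (push 14): stack=[14] mem=[0,0,0,0]
After op 2 (dup): stack=[14,14] mem=[0,0,0,0]
After op 3 (RCL M0): stack=[14,14,0] mem=[0,0,0,0]
After op 4 (dup): stack=[14,14,0,0] mem=[0,0,0,0]
After op 5 (STO M1): stack=[14,14,0] mem=[0,0,0,0]
After op 6 (push 4): stack=[14,14,0,4] mem=[0,0,0,0]
After op 7 (-): stack=[14,14,-4] mem=[0,0,0,0]
After op 8 (/): stack=[14,-4] mem=[0,0,0,0]
After op 9 (swap): stack=[-4,14] mem=[0,0,0,0]
After op 10 (pop): stack=[-4] mem=[0,0,0,0]
After op 11 (dup): stack=[-4,-4] mem=[0,0,0,0]
After op 12 (RCL M1): stack=[-4,-4,0] mem=[0,0,0,0]
After op 13 (*): stack=[-4,0] mem=[0,0,0,0]
After op 14 (dup): stack=[-4,0,0] mem=[0,0,0,0]
After op 15 (-): stack=[-4,0] mem=[0,0,0,0]
After op 16 (swap): stack=[0,-4] mem=[0,0,0,0]
After op 17 (swap): stack=[-4,0] mem=[0,0,0,0]

Answer: [-4, 0]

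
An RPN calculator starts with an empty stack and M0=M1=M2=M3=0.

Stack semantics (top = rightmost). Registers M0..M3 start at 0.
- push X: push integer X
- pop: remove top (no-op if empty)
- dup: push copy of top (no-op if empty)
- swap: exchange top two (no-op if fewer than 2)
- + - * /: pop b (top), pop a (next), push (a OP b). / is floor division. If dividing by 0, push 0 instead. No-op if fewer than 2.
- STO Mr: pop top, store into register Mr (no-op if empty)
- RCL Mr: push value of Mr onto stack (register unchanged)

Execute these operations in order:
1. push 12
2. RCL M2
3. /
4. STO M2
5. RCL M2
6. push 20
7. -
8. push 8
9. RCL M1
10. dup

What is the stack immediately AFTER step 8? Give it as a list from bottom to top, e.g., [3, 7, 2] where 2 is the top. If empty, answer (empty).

After op 1 (push 12): stack=[12] mem=[0,0,0,0]
After op 2 (RCL M2): stack=[12,0] mem=[0,0,0,0]
After op 3 (/): stack=[0] mem=[0,0,0,0]
After op 4 (STO M2): stack=[empty] mem=[0,0,0,0]
After op 5 (RCL M2): stack=[0] mem=[0,0,0,0]
After op 6 (push 20): stack=[0,20] mem=[0,0,0,0]
After op 7 (-): stack=[-20] mem=[0,0,0,0]
After op 8 (push 8): stack=[-20,8] mem=[0,0,0,0]

[-20, 8]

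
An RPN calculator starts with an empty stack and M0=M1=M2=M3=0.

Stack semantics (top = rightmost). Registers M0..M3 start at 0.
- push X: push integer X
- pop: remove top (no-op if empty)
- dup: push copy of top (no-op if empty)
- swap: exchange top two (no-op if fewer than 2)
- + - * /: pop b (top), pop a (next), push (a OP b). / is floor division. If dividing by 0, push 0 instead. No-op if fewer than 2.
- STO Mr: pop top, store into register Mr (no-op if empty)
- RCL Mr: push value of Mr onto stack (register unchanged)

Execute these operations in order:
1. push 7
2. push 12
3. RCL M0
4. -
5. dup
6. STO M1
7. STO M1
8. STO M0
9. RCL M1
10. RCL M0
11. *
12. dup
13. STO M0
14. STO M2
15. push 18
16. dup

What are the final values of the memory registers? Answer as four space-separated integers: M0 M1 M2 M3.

After op 1 (push 7): stack=[7] mem=[0,0,0,0]
After op 2 (push 12): stack=[7,12] mem=[0,0,0,0]
After op 3 (RCL M0): stack=[7,12,0] mem=[0,0,0,0]
After op 4 (-): stack=[7,12] mem=[0,0,0,0]
After op 5 (dup): stack=[7,12,12] mem=[0,0,0,0]
After op 6 (STO M1): stack=[7,12] mem=[0,12,0,0]
After op 7 (STO M1): stack=[7] mem=[0,12,0,0]
After op 8 (STO M0): stack=[empty] mem=[7,12,0,0]
After op 9 (RCL M1): stack=[12] mem=[7,12,0,0]
After op 10 (RCL M0): stack=[12,7] mem=[7,12,0,0]
After op 11 (*): stack=[84] mem=[7,12,0,0]
After op 12 (dup): stack=[84,84] mem=[7,12,0,0]
After op 13 (STO M0): stack=[84] mem=[84,12,0,0]
After op 14 (STO M2): stack=[empty] mem=[84,12,84,0]
After op 15 (push 18): stack=[18] mem=[84,12,84,0]
After op 16 (dup): stack=[18,18] mem=[84,12,84,0]

Answer: 84 12 84 0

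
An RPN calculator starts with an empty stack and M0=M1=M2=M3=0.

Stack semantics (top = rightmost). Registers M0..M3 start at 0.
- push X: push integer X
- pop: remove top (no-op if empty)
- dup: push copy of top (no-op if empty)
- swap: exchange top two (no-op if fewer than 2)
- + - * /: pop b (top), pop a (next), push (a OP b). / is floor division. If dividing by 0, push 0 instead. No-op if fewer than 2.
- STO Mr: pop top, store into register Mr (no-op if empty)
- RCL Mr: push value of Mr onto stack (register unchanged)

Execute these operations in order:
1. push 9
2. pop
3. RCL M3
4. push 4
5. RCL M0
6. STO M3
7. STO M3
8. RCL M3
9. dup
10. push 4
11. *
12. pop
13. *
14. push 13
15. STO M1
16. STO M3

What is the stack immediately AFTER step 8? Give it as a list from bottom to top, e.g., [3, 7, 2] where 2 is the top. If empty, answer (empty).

After op 1 (push 9): stack=[9] mem=[0,0,0,0]
After op 2 (pop): stack=[empty] mem=[0,0,0,0]
After op 3 (RCL M3): stack=[0] mem=[0,0,0,0]
After op 4 (push 4): stack=[0,4] mem=[0,0,0,0]
After op 5 (RCL M0): stack=[0,4,0] mem=[0,0,0,0]
After op 6 (STO M3): stack=[0,4] mem=[0,0,0,0]
After op 7 (STO M3): stack=[0] mem=[0,0,0,4]
After op 8 (RCL M3): stack=[0,4] mem=[0,0,0,4]

[0, 4]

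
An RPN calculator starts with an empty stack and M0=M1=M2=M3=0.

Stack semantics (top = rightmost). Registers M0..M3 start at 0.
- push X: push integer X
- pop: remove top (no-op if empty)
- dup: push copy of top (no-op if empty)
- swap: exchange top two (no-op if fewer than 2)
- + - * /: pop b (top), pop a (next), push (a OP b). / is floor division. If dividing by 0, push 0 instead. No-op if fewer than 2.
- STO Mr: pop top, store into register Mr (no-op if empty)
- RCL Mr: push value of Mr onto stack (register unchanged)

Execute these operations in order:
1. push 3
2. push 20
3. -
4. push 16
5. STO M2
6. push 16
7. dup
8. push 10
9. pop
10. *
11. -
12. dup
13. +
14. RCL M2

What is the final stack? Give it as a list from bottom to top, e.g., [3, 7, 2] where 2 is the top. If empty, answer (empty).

Answer: [-546, 16]

Derivation:
After op 1 (push 3): stack=[3] mem=[0,0,0,0]
After op 2 (push 20): stack=[3,20] mem=[0,0,0,0]
After op 3 (-): stack=[-17] mem=[0,0,0,0]
After op 4 (push 16): stack=[-17,16] mem=[0,0,0,0]
After op 5 (STO M2): stack=[-17] mem=[0,0,16,0]
After op 6 (push 16): stack=[-17,16] mem=[0,0,16,0]
After op 7 (dup): stack=[-17,16,16] mem=[0,0,16,0]
After op 8 (push 10): stack=[-17,16,16,10] mem=[0,0,16,0]
After op 9 (pop): stack=[-17,16,16] mem=[0,0,16,0]
After op 10 (*): stack=[-17,256] mem=[0,0,16,0]
After op 11 (-): stack=[-273] mem=[0,0,16,0]
After op 12 (dup): stack=[-273,-273] mem=[0,0,16,0]
After op 13 (+): stack=[-546] mem=[0,0,16,0]
After op 14 (RCL M2): stack=[-546,16] mem=[0,0,16,0]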